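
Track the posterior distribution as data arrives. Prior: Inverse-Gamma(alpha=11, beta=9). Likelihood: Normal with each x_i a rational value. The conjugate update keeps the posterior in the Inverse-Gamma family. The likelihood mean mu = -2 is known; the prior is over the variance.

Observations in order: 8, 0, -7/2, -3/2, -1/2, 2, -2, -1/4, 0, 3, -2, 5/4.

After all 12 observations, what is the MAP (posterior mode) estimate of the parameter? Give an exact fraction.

obs 1: x=8 → posterior Inverse-Gamma(23/2, 59)
obs 2: x=0 → posterior Inverse-Gamma(12, 61)
obs 3: x=-7/2 → posterior Inverse-Gamma(25/2, 497/8)
obs 4: x=-3/2 → posterior Inverse-Gamma(13, 249/4)
obs 5: x=-1/2 → posterior Inverse-Gamma(27/2, 507/8)
obs 6: x=2 → posterior Inverse-Gamma(14, 571/8)
obs 7: x=-2 → posterior Inverse-Gamma(29/2, 571/8)
obs 8: x=-1/4 → posterior Inverse-Gamma(15, 2333/32)
obs 9: x=0 → posterior Inverse-Gamma(31/2, 2397/32)
obs 10: x=3 → posterior Inverse-Gamma(16, 2797/32)
obs 11: x=-2 → posterior Inverse-Gamma(33/2, 2797/32)
obs 12: x=5/4 → posterior Inverse-Gamma(17, 1483/16)

1483/288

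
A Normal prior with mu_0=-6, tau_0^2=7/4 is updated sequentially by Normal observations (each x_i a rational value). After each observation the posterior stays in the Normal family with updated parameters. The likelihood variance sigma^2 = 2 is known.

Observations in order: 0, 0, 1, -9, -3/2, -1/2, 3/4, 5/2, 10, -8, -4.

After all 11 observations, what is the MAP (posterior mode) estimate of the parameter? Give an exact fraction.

-437/340

obs 1: x=0 → posterior Normal(-16/5, 14/15)
obs 2: x=0 → posterior Normal(-24/11, 7/11)
obs 3: x=1 → posterior Normal(-41/29, 14/29)
obs 4: x=-9 → posterior Normal(-26/9, 7/18)
obs 5: x=-3/2 → posterior Normal(-229/86, 14/43)
obs 6: x=-1/2 → posterior Normal(-59/25, 7/25)
obs 7: x=3/4 → posterior Normal(-451/228, 14/57)
obs 8: x=5/2 → posterior Normal(-381/256, 7/32)
obs 9: x=10 → posterior Normal(-101/284, 14/71)
obs 10: x=-8 → posterior Normal(-25/24, 7/39)
obs 11: x=-4 → posterior Normal(-437/340, 14/85)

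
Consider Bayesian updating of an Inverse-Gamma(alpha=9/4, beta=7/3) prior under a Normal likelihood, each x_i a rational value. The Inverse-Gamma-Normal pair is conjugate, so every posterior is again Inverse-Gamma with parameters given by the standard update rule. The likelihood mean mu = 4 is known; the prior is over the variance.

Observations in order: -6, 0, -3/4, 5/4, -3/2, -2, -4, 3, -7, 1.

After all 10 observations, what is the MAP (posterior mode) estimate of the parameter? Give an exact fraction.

899/36

obs 1: x=-6 → posterior Inverse-Gamma(11/4, 157/3)
obs 2: x=0 → posterior Inverse-Gamma(13/4, 181/3)
obs 3: x=-3/4 → posterior Inverse-Gamma(15/4, 6875/96)
obs 4: x=5/4 → posterior Inverse-Gamma(17/4, 3619/48)
obs 5: x=-3/2 → posterior Inverse-Gamma(19/4, 4345/48)
obs 6: x=-2 → posterior Inverse-Gamma(21/4, 5209/48)
obs 7: x=-4 → posterior Inverse-Gamma(23/4, 6745/48)
obs 8: x=3 → posterior Inverse-Gamma(25/4, 6769/48)
obs 9: x=-7 → posterior Inverse-Gamma(27/4, 9673/48)
obs 10: x=1 → posterior Inverse-Gamma(29/4, 9889/48)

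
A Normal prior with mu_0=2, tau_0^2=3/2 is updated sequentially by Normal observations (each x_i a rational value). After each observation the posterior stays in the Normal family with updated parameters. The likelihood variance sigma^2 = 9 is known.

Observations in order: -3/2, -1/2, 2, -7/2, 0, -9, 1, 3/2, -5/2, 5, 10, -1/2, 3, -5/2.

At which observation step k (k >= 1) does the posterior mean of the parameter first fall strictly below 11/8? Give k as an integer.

obs 1: x=-3/2 → posterior Normal(3/2, 9/7)
obs 2: x=-1/2 → posterior Normal(5/4, 9/8)
obs 3: x=2 → posterior Normal(4/3, 1)
obs 4: x=-7/2 → posterior Normal(17/20, 9/10)
obs 5: x=0 → posterior Normal(17/22, 9/11)
obs 6: x=-9 → posterior Normal(-1/24, 3/4)
obs 7: x=1 → posterior Normal(1/26, 9/13)
obs 8: x=3/2 → posterior Normal(1/7, 9/14)
obs 9: x=-5/2 → posterior Normal(-1/30, 3/5)
obs 10: x=5 → posterior Normal(9/32, 9/16)
obs 11: x=10 → posterior Normal(29/34, 9/17)
obs 12: x=-1/2 → posterior Normal(7/9, 1/2)
obs 13: x=3 → posterior Normal(17/19, 9/19)
obs 14: x=-5/2 → posterior Normal(29/40, 9/20)

k = 2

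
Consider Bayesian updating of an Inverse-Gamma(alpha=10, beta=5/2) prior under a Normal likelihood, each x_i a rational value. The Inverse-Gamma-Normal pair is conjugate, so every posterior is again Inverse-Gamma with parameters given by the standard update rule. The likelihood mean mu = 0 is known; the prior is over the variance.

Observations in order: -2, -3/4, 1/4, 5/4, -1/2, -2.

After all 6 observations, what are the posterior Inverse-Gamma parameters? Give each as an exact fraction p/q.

alpha=13, beta=247/32

obs 1: x=-2 → posterior Inverse-Gamma(21/2, 9/2)
obs 2: x=-3/4 → posterior Inverse-Gamma(11, 153/32)
obs 3: x=1/4 → posterior Inverse-Gamma(23/2, 77/16)
obs 4: x=5/4 → posterior Inverse-Gamma(12, 179/32)
obs 5: x=-1/2 → posterior Inverse-Gamma(25/2, 183/32)
obs 6: x=-2 → posterior Inverse-Gamma(13, 247/32)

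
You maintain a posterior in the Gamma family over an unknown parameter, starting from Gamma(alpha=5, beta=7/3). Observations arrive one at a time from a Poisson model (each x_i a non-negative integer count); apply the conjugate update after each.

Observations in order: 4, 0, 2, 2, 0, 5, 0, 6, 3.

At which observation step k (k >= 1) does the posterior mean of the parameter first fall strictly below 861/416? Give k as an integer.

k = 3

obs 1: x=4 → posterior Gamma(9, 10/3)
obs 2: x=0 → posterior Gamma(9, 13/3)
obs 3: x=2 → posterior Gamma(11, 16/3)
obs 4: x=2 → posterior Gamma(13, 19/3)
obs 5: x=0 → posterior Gamma(13, 22/3)
obs 6: x=5 → posterior Gamma(18, 25/3)
obs 7: x=0 → posterior Gamma(18, 28/3)
obs 8: x=6 → posterior Gamma(24, 31/3)
obs 9: x=3 → posterior Gamma(27, 34/3)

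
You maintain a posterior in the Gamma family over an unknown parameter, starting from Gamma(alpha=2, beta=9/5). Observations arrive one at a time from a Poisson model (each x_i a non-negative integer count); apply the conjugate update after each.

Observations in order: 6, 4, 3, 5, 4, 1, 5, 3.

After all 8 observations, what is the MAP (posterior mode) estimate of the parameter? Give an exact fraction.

160/49

obs 1: x=6 → posterior Gamma(8, 14/5)
obs 2: x=4 → posterior Gamma(12, 19/5)
obs 3: x=3 → posterior Gamma(15, 24/5)
obs 4: x=5 → posterior Gamma(20, 29/5)
obs 5: x=4 → posterior Gamma(24, 34/5)
obs 6: x=1 → posterior Gamma(25, 39/5)
obs 7: x=5 → posterior Gamma(30, 44/5)
obs 8: x=3 → posterior Gamma(33, 49/5)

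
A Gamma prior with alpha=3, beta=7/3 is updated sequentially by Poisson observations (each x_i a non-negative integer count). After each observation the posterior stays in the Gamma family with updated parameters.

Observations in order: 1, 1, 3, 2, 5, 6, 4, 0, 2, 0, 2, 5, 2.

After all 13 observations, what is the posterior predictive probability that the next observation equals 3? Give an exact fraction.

obs 1: x=1 → posterior Gamma(4, 10/3)
obs 2: x=1 → posterior Gamma(5, 13/3)
obs 3: x=3 → posterior Gamma(8, 16/3)
obs 4: x=2 → posterior Gamma(10, 19/3)
obs 5: x=5 → posterior Gamma(15, 22/3)
obs 6: x=6 → posterior Gamma(21, 25/3)
obs 7: x=4 → posterior Gamma(25, 28/3)
obs 8: x=0 → posterior Gamma(25, 31/3)
obs 9: x=2 → posterior Gamma(27, 34/3)
obs 10: x=0 → posterior Gamma(27, 37/3)
obs 11: x=2 → posterior Gamma(29, 40/3)
obs 12: x=5 → posterior Gamma(34, 43/3)
obs 13: x=2 → posterior Gamma(36, 46/3)

164733632769243178336519357948320837500146622274183780163399974912/827269706064171159838078900184013751038269841857389464208009274449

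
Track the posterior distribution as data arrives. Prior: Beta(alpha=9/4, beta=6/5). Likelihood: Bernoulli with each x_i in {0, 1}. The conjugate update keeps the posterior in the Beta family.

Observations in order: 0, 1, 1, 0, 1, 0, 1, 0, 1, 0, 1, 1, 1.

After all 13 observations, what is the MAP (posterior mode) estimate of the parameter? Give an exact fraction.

185/289

obs 1: x=0 → posterior Beta(9/4, 11/5)
obs 2: x=1 → posterior Beta(13/4, 11/5)
obs 3: x=1 → posterior Beta(17/4, 11/5)
obs 4: x=0 → posterior Beta(17/4, 16/5)
obs 5: x=1 → posterior Beta(21/4, 16/5)
obs 6: x=0 → posterior Beta(21/4, 21/5)
obs 7: x=1 → posterior Beta(25/4, 21/5)
obs 8: x=0 → posterior Beta(25/4, 26/5)
obs 9: x=1 → posterior Beta(29/4, 26/5)
obs 10: x=0 → posterior Beta(29/4, 31/5)
obs 11: x=1 → posterior Beta(33/4, 31/5)
obs 12: x=1 → posterior Beta(37/4, 31/5)
obs 13: x=1 → posterior Beta(41/4, 31/5)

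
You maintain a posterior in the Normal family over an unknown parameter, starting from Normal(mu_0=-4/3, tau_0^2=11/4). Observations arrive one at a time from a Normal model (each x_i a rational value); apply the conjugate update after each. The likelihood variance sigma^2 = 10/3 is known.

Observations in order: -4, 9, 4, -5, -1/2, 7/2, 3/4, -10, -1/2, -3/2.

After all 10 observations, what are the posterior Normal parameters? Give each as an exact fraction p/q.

mu_0=-2323/4440, tau_0^2=11/37

obs 1: x=-4 → posterior Normal(-556/219, 110/73)
obs 2: x=9 → posterior Normal(335/318, 55/53)
obs 3: x=4 → posterior Normal(731/417, 110/139)
obs 4: x=-5 → posterior Normal(59/129, 55/86)
obs 5: x=-1/2 → posterior Normal(373/1230, 22/41)
obs 6: x=7/2 → posterior Normal(533/714, 55/119)
obs 7: x=3/4 → posterior Normal(2429/3252, 110/271)
obs 8: x=-10 → posterior Normal(-1531/3648, 55/152)
obs 9: x=-1/2 → posterior Normal(-1729/4044, 110/337)
obs 10: x=-3/2 → posterior Normal(-2323/4440, 11/37)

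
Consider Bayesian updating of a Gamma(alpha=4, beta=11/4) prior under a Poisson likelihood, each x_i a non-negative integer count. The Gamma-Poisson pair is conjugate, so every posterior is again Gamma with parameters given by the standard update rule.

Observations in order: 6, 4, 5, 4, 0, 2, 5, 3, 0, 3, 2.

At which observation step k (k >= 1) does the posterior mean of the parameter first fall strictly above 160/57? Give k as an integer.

obs 1: x=6 → posterior Gamma(10, 15/4)
obs 2: x=4 → posterior Gamma(14, 19/4)
obs 3: x=5 → posterior Gamma(19, 23/4)
obs 4: x=4 → posterior Gamma(23, 27/4)
obs 5: x=0 → posterior Gamma(23, 31/4)
obs 6: x=2 → posterior Gamma(25, 35/4)
obs 7: x=5 → posterior Gamma(30, 39/4)
obs 8: x=3 → posterior Gamma(33, 43/4)
obs 9: x=0 → posterior Gamma(33, 47/4)
obs 10: x=3 → posterior Gamma(36, 51/4)
obs 11: x=2 → posterior Gamma(38, 55/4)

k = 2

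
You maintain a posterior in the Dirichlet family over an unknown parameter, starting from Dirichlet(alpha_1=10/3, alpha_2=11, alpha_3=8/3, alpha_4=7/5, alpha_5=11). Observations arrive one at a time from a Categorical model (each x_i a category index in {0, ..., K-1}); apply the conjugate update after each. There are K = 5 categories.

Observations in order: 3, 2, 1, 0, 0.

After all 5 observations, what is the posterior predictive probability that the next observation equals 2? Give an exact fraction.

55/516

obs 1: x=3 → posterior Dirichlet(10/3, 11, 8/3, 12/5, 11)
obs 2: x=2 → posterior Dirichlet(10/3, 11, 11/3, 12/5, 11)
obs 3: x=1 → posterior Dirichlet(10/3, 12, 11/3, 12/5, 11)
obs 4: x=0 → posterior Dirichlet(13/3, 12, 11/3, 12/5, 11)
obs 5: x=0 → posterior Dirichlet(16/3, 12, 11/3, 12/5, 11)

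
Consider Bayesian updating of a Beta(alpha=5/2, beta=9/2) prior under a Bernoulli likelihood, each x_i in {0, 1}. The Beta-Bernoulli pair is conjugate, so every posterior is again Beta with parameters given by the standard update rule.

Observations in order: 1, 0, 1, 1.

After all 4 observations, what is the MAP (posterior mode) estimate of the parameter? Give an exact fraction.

1/2

obs 1: x=1 → posterior Beta(7/2, 9/2)
obs 2: x=0 → posterior Beta(7/2, 11/2)
obs 3: x=1 → posterior Beta(9/2, 11/2)
obs 4: x=1 → posterior Beta(11/2, 11/2)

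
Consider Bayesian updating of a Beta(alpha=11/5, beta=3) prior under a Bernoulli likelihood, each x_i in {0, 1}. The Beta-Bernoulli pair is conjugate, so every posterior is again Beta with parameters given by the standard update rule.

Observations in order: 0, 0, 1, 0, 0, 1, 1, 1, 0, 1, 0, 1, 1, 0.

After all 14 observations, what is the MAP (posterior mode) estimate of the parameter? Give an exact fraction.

obs 1: x=0 → posterior Beta(11/5, 4)
obs 2: x=0 → posterior Beta(11/5, 5)
obs 3: x=1 → posterior Beta(16/5, 5)
obs 4: x=0 → posterior Beta(16/5, 6)
obs 5: x=0 → posterior Beta(16/5, 7)
obs 6: x=1 → posterior Beta(21/5, 7)
obs 7: x=1 → posterior Beta(26/5, 7)
obs 8: x=1 → posterior Beta(31/5, 7)
obs 9: x=0 → posterior Beta(31/5, 8)
obs 10: x=1 → posterior Beta(36/5, 8)
obs 11: x=0 → posterior Beta(36/5, 9)
obs 12: x=1 → posterior Beta(41/5, 9)
obs 13: x=1 → posterior Beta(46/5, 9)
obs 14: x=0 → posterior Beta(46/5, 10)

41/86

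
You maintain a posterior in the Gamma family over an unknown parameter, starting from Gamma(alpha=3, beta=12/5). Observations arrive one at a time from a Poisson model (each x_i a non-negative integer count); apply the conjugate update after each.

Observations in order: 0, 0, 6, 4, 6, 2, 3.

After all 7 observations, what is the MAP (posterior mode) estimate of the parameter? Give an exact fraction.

obs 1: x=0 → posterior Gamma(3, 17/5)
obs 2: x=0 → posterior Gamma(3, 22/5)
obs 3: x=6 → posterior Gamma(9, 27/5)
obs 4: x=4 → posterior Gamma(13, 32/5)
obs 5: x=6 → posterior Gamma(19, 37/5)
obs 6: x=2 → posterior Gamma(21, 42/5)
obs 7: x=3 → posterior Gamma(24, 47/5)

115/47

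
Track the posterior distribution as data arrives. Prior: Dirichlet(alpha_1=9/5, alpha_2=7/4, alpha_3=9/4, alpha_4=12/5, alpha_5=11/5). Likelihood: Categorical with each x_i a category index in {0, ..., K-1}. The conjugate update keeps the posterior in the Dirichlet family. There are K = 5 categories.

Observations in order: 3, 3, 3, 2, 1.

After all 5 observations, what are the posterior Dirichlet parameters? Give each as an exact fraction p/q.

alpha_1=9/5, alpha_2=11/4, alpha_3=13/4, alpha_4=27/5, alpha_5=11/5

obs 1: x=3 → posterior Dirichlet(9/5, 7/4, 9/4, 17/5, 11/5)
obs 2: x=3 → posterior Dirichlet(9/5, 7/4, 9/4, 22/5, 11/5)
obs 3: x=3 → posterior Dirichlet(9/5, 7/4, 9/4, 27/5, 11/5)
obs 4: x=2 → posterior Dirichlet(9/5, 7/4, 13/4, 27/5, 11/5)
obs 5: x=1 → posterior Dirichlet(9/5, 11/4, 13/4, 27/5, 11/5)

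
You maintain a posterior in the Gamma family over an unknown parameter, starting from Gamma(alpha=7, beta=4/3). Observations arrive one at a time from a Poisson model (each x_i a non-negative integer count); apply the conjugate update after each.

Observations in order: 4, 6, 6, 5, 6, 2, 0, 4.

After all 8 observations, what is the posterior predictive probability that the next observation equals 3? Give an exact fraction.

2385760840743654354298012613613224709995844021891905587469352960/13444753212776963019174122373997438185440200300120230113873520991

obs 1: x=4 → posterior Gamma(11, 7/3)
obs 2: x=6 → posterior Gamma(17, 10/3)
obs 3: x=6 → posterior Gamma(23, 13/3)
obs 4: x=5 → posterior Gamma(28, 16/3)
obs 5: x=6 → posterior Gamma(34, 19/3)
obs 6: x=2 → posterior Gamma(36, 22/3)
obs 7: x=0 → posterior Gamma(36, 25/3)
obs 8: x=4 → posterior Gamma(40, 28/3)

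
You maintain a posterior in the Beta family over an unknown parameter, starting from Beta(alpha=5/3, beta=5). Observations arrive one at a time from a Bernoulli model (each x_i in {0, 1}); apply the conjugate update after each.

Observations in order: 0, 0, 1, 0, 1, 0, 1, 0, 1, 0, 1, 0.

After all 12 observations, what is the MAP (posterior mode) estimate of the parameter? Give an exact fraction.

obs 1: x=0 → posterior Beta(5/3, 6)
obs 2: x=0 → posterior Beta(5/3, 7)
obs 3: x=1 → posterior Beta(8/3, 7)
obs 4: x=0 → posterior Beta(8/3, 8)
obs 5: x=1 → posterior Beta(11/3, 8)
obs 6: x=0 → posterior Beta(11/3, 9)
obs 7: x=1 → posterior Beta(14/3, 9)
obs 8: x=0 → posterior Beta(14/3, 10)
obs 9: x=1 → posterior Beta(17/3, 10)
obs 10: x=0 → posterior Beta(17/3, 11)
obs 11: x=1 → posterior Beta(20/3, 11)
obs 12: x=0 → posterior Beta(20/3, 12)

17/50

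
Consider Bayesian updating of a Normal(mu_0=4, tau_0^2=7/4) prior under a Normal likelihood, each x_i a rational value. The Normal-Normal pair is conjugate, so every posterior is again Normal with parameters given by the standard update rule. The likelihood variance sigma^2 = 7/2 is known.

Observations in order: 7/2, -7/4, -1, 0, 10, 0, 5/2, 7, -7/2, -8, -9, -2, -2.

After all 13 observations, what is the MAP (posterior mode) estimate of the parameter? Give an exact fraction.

obs 1: x=7/2 → posterior Normal(23/6, 7/6)
obs 2: x=-7/4 → posterior Normal(39/16, 7/8)
obs 3: x=-1 → posterior Normal(7/4, 7/10)
obs 4: x=0 → posterior Normal(35/24, 7/12)
obs 5: x=10 → posterior Normal(75/28, 1/2)
obs 6: x=0 → posterior Normal(75/32, 7/16)
obs 7: x=5/2 → posterior Normal(85/36, 7/18)
obs 8: x=7 → posterior Normal(113/40, 7/20)
obs 9: x=-7/2 → posterior Normal(9/4, 7/22)
obs 10: x=-8 → posterior Normal(67/48, 7/24)
obs 11: x=-9 → posterior Normal(31/52, 7/26)
obs 12: x=-2 → posterior Normal(23/56, 1/4)
obs 13: x=-2 → posterior Normal(1/4, 7/30)

1/4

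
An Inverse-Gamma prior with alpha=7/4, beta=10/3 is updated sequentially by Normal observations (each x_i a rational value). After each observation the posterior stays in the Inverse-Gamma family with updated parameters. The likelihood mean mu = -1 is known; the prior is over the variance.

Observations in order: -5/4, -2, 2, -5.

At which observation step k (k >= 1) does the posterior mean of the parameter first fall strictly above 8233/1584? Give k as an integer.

obs 1: x=-5/4 → posterior Inverse-Gamma(9/4, 323/96)
obs 2: x=-2 → posterior Inverse-Gamma(11/4, 371/96)
obs 3: x=2 → posterior Inverse-Gamma(13/4, 803/96)
obs 4: x=-5 → posterior Inverse-Gamma(15/4, 1571/96)

k = 4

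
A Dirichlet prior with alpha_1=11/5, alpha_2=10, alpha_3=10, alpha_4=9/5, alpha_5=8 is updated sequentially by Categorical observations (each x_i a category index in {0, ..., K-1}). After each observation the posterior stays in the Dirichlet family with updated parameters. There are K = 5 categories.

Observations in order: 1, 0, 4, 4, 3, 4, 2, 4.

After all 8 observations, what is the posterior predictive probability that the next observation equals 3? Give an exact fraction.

7/100

obs 1: x=1 → posterior Dirichlet(11/5, 11, 10, 9/5, 8)
obs 2: x=0 → posterior Dirichlet(16/5, 11, 10, 9/5, 8)
obs 3: x=4 → posterior Dirichlet(16/5, 11, 10, 9/5, 9)
obs 4: x=4 → posterior Dirichlet(16/5, 11, 10, 9/5, 10)
obs 5: x=3 → posterior Dirichlet(16/5, 11, 10, 14/5, 10)
obs 6: x=4 → posterior Dirichlet(16/5, 11, 10, 14/5, 11)
obs 7: x=2 → posterior Dirichlet(16/5, 11, 11, 14/5, 11)
obs 8: x=4 → posterior Dirichlet(16/5, 11, 11, 14/5, 12)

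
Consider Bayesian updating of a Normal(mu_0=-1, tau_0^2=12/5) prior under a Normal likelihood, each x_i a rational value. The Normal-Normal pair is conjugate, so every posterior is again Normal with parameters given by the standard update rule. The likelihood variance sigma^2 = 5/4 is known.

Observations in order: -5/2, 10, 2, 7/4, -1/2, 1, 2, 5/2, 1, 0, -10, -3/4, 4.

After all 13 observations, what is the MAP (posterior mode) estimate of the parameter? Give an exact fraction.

479/649

obs 1: x=-5/2 → posterior Normal(-145/73, 60/73)
obs 2: x=10 → posterior Normal(335/121, 60/121)
obs 3: x=2 → posterior Normal(431/169, 60/169)
obs 4: x=7/4 → posterior Normal(515/217, 60/217)
obs 5: x=-1/2 → posterior Normal(491/265, 12/53)
obs 6: x=1 → posterior Normal(539/313, 60/313)
obs 7: x=2 → posterior Normal(635/361, 60/361)
obs 8: x=5/2 → posterior Normal(755/409, 60/409)
obs 9: x=1 → posterior Normal(803/457, 60/457)
obs 10: x=0 → posterior Normal(803/505, 12/101)
obs 11: x=-10 → posterior Normal(323/553, 60/553)
obs 12: x=-3/4 → posterior Normal(287/601, 60/601)
obs 13: x=4 → posterior Normal(479/649, 60/649)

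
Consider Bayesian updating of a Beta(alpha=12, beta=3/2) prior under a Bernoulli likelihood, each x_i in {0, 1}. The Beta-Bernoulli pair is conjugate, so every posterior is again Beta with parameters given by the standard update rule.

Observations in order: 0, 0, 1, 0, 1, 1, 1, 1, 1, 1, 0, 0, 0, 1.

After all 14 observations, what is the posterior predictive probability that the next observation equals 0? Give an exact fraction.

3/11

obs 1: x=0 → posterior Beta(12, 5/2)
obs 2: x=0 → posterior Beta(12, 7/2)
obs 3: x=1 → posterior Beta(13, 7/2)
obs 4: x=0 → posterior Beta(13, 9/2)
obs 5: x=1 → posterior Beta(14, 9/2)
obs 6: x=1 → posterior Beta(15, 9/2)
obs 7: x=1 → posterior Beta(16, 9/2)
obs 8: x=1 → posterior Beta(17, 9/2)
obs 9: x=1 → posterior Beta(18, 9/2)
obs 10: x=1 → posterior Beta(19, 9/2)
obs 11: x=0 → posterior Beta(19, 11/2)
obs 12: x=0 → posterior Beta(19, 13/2)
obs 13: x=0 → posterior Beta(19, 15/2)
obs 14: x=1 → posterior Beta(20, 15/2)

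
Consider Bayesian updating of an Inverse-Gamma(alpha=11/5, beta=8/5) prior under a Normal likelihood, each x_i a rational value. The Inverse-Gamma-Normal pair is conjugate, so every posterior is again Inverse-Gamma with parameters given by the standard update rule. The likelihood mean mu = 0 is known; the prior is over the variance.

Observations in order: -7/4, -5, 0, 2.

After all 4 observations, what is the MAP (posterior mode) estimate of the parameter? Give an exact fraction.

217/64

obs 1: x=-7/4 → posterior Inverse-Gamma(27/10, 501/160)
obs 2: x=-5 → posterior Inverse-Gamma(16/5, 2501/160)
obs 3: x=0 → posterior Inverse-Gamma(37/10, 2501/160)
obs 4: x=2 → posterior Inverse-Gamma(21/5, 2821/160)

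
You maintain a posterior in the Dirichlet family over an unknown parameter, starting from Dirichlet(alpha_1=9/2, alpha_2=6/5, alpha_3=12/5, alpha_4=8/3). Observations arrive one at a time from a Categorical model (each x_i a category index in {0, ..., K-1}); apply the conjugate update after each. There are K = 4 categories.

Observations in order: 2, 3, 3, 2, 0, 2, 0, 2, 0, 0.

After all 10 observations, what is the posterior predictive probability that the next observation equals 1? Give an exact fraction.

36/623

obs 1: x=2 → posterior Dirichlet(9/2, 6/5, 17/5, 8/3)
obs 2: x=3 → posterior Dirichlet(9/2, 6/5, 17/5, 11/3)
obs 3: x=3 → posterior Dirichlet(9/2, 6/5, 17/5, 14/3)
obs 4: x=2 → posterior Dirichlet(9/2, 6/5, 22/5, 14/3)
obs 5: x=0 → posterior Dirichlet(11/2, 6/5, 22/5, 14/3)
obs 6: x=2 → posterior Dirichlet(11/2, 6/5, 27/5, 14/3)
obs 7: x=0 → posterior Dirichlet(13/2, 6/5, 27/5, 14/3)
obs 8: x=2 → posterior Dirichlet(13/2, 6/5, 32/5, 14/3)
obs 9: x=0 → posterior Dirichlet(15/2, 6/5, 32/5, 14/3)
obs 10: x=0 → posterior Dirichlet(17/2, 6/5, 32/5, 14/3)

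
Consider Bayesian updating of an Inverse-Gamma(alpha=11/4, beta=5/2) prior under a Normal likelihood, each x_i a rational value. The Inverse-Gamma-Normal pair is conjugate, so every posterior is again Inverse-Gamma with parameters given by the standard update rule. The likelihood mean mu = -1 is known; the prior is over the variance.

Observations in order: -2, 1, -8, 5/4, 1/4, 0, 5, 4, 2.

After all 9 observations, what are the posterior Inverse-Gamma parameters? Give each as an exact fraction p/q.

alpha=29/4, beta=1093/16

obs 1: x=-2 → posterior Inverse-Gamma(13/4, 3)
obs 2: x=1 → posterior Inverse-Gamma(15/4, 5)
obs 3: x=-8 → posterior Inverse-Gamma(17/4, 59/2)
obs 4: x=5/4 → posterior Inverse-Gamma(19/4, 1025/32)
obs 5: x=1/4 → posterior Inverse-Gamma(21/4, 525/16)
obs 6: x=0 → posterior Inverse-Gamma(23/4, 533/16)
obs 7: x=5 → posterior Inverse-Gamma(25/4, 821/16)
obs 8: x=4 → posterior Inverse-Gamma(27/4, 1021/16)
obs 9: x=2 → posterior Inverse-Gamma(29/4, 1093/16)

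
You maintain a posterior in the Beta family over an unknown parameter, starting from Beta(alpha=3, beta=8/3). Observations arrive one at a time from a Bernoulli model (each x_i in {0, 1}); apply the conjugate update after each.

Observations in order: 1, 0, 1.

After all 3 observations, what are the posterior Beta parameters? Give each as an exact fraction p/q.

alpha=5, beta=11/3

obs 1: x=1 → posterior Beta(4, 8/3)
obs 2: x=0 → posterior Beta(4, 11/3)
obs 3: x=1 → posterior Beta(5, 11/3)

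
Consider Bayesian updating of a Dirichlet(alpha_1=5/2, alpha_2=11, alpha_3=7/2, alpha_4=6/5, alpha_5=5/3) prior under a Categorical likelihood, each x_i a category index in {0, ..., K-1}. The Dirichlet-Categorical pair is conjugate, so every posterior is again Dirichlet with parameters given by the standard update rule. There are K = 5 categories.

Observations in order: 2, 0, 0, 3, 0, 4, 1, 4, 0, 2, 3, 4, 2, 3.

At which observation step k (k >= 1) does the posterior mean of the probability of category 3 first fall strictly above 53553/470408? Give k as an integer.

obs 1: x=2 → posterior Dirichlet(5/2, 11, 9/2, 6/5, 5/3)
obs 2: x=0 → posterior Dirichlet(7/2, 11, 9/2, 6/5, 5/3)
obs 3: x=0 → posterior Dirichlet(9/2, 11, 9/2, 6/5, 5/3)
obs 4: x=3 → posterior Dirichlet(9/2, 11, 9/2, 11/5, 5/3)
obs 5: x=0 → posterior Dirichlet(11/2, 11, 9/2, 11/5, 5/3)
obs 6: x=4 → posterior Dirichlet(11/2, 11, 9/2, 11/5, 8/3)
obs 7: x=1 → posterior Dirichlet(11/2, 12, 9/2, 11/5, 8/3)
obs 8: x=4 → posterior Dirichlet(11/2, 12, 9/2, 11/5, 11/3)
obs 9: x=0 → posterior Dirichlet(13/2, 12, 9/2, 11/5, 11/3)
obs 10: x=2 → posterior Dirichlet(13/2, 12, 11/2, 11/5, 11/3)
obs 11: x=3 → posterior Dirichlet(13/2, 12, 11/2, 16/5, 11/3)
obs 12: x=4 → posterior Dirichlet(13/2, 12, 11/2, 16/5, 14/3)
obs 13: x=2 → posterior Dirichlet(13/2, 12, 13/2, 16/5, 14/3)
obs 14: x=3 → posterior Dirichlet(13/2, 12, 13/2, 21/5, 14/3)

k = 14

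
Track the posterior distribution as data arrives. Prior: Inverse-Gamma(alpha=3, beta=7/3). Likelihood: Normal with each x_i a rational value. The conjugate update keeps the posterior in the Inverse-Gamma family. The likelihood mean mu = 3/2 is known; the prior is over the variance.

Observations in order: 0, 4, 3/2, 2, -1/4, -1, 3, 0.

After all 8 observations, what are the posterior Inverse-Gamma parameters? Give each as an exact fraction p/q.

obs 1: x=0 → posterior Inverse-Gamma(7/2, 83/24)
obs 2: x=4 → posterior Inverse-Gamma(4, 79/12)
obs 3: x=3/2 → posterior Inverse-Gamma(9/2, 79/12)
obs 4: x=2 → posterior Inverse-Gamma(5, 161/24)
obs 5: x=-1/4 → posterior Inverse-Gamma(11/2, 791/96)
obs 6: x=-1 → posterior Inverse-Gamma(6, 1091/96)
obs 7: x=3 → posterior Inverse-Gamma(13/2, 1199/96)
obs 8: x=0 → posterior Inverse-Gamma(7, 1307/96)

alpha=7, beta=1307/96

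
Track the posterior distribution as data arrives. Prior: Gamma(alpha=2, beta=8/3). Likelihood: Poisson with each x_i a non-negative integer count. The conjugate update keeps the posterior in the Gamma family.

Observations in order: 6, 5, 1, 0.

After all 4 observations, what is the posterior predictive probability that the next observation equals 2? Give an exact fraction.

obs 1: x=6 → posterior Gamma(8, 11/3)
obs 2: x=5 → posterior Gamma(13, 14/3)
obs 3: x=1 → posterior Gamma(14, 17/3)
obs 4: x=0 → posterior Gamma(14, 20/3)

1548288000000000000000/6132610415680998648961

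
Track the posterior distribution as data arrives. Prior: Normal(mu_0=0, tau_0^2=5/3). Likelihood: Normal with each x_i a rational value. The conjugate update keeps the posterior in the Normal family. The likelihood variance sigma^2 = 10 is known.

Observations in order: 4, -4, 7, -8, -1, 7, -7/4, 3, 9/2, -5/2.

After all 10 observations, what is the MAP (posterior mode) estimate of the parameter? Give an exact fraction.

33/64

obs 1: x=4 → posterior Normal(4/7, 10/7)
obs 2: x=-4 → posterior Normal(0, 5/4)
obs 3: x=7 → posterior Normal(7/9, 10/9)
obs 4: x=-8 → posterior Normal(-1/10, 1)
obs 5: x=-1 → posterior Normal(-2/11, 10/11)
obs 6: x=7 → posterior Normal(5/12, 5/6)
obs 7: x=-7/4 → posterior Normal(1/4, 10/13)
obs 8: x=3 → posterior Normal(25/56, 5/7)
obs 9: x=9/2 → posterior Normal(43/60, 2/3)
obs 10: x=-5/2 → posterior Normal(33/64, 5/8)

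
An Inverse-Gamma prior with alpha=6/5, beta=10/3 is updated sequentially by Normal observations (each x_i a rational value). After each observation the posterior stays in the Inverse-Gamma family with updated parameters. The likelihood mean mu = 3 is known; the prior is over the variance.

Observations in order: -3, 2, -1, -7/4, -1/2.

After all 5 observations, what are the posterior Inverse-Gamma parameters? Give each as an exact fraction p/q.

alpha=37/10, beta=4535/96

obs 1: x=-3 → posterior Inverse-Gamma(17/10, 64/3)
obs 2: x=2 → posterior Inverse-Gamma(11/5, 131/6)
obs 3: x=-1 → posterior Inverse-Gamma(27/10, 179/6)
obs 4: x=-7/4 → posterior Inverse-Gamma(16/5, 3947/96)
obs 5: x=-1/2 → posterior Inverse-Gamma(37/10, 4535/96)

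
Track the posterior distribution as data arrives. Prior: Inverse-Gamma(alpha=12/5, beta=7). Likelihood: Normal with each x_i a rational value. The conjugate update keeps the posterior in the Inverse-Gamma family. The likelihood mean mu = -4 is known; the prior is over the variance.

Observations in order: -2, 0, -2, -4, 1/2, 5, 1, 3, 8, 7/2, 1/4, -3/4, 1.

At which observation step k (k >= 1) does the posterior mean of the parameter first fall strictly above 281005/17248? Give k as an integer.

obs 1: x=-2 → posterior Inverse-Gamma(29/10, 9)
obs 2: x=0 → posterior Inverse-Gamma(17/5, 17)
obs 3: x=-2 → posterior Inverse-Gamma(39/10, 19)
obs 4: x=-4 → posterior Inverse-Gamma(22/5, 19)
obs 5: x=1/2 → posterior Inverse-Gamma(49/10, 233/8)
obs 6: x=5 → posterior Inverse-Gamma(27/5, 557/8)
obs 7: x=1 → posterior Inverse-Gamma(59/10, 657/8)
obs 8: x=3 → posterior Inverse-Gamma(32/5, 853/8)
obs 9: x=8 → posterior Inverse-Gamma(69/10, 1429/8)
obs 10: x=7/2 → posterior Inverse-Gamma(37/5, 827/4)
obs 11: x=1/4 → posterior Inverse-Gamma(79/10, 6905/32)
obs 12: x=-3/4 → posterior Inverse-Gamma(42/5, 3537/16)
obs 13: x=1 → posterior Inverse-Gamma(89/10, 3737/16)

k = 7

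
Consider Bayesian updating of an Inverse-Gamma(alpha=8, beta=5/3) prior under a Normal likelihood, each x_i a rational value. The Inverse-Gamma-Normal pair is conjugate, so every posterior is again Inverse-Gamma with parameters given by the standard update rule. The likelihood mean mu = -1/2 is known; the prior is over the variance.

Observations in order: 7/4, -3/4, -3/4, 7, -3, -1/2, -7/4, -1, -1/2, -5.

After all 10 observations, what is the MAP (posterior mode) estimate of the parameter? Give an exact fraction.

1117/336

obs 1: x=7/4 → posterior Inverse-Gamma(17/2, 403/96)
obs 2: x=-3/4 → posterior Inverse-Gamma(9, 203/48)
obs 3: x=-3/4 → posterior Inverse-Gamma(19/2, 409/96)
obs 4: x=7 → posterior Inverse-Gamma(10, 3109/96)
obs 5: x=-3 → posterior Inverse-Gamma(21/2, 3409/96)
obs 6: x=-1/2 → posterior Inverse-Gamma(11, 3409/96)
obs 7: x=-7/4 → posterior Inverse-Gamma(23/2, 871/24)
obs 8: x=-1 → posterior Inverse-Gamma(12, 437/12)
obs 9: x=-1/2 → posterior Inverse-Gamma(25/2, 437/12)
obs 10: x=-5 → posterior Inverse-Gamma(13, 1117/24)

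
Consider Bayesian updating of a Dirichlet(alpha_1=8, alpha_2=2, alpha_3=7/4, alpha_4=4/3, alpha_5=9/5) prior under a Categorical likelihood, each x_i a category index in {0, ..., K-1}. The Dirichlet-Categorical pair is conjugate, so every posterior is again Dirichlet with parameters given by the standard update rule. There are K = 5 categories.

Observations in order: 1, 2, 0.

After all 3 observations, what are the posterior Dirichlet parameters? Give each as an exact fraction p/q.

alpha_1=9, alpha_2=3, alpha_3=11/4, alpha_4=4/3, alpha_5=9/5

obs 1: x=1 → posterior Dirichlet(8, 3, 7/4, 4/3, 9/5)
obs 2: x=2 → posterior Dirichlet(8, 3, 11/4, 4/3, 9/5)
obs 3: x=0 → posterior Dirichlet(9, 3, 11/4, 4/3, 9/5)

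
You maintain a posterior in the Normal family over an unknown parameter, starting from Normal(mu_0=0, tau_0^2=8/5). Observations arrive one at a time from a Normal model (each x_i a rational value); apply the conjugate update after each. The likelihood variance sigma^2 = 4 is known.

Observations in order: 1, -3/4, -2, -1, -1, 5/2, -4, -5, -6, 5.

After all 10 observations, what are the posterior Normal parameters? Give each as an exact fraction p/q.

obs 1: x=1 → posterior Normal(2/7, 8/7)
obs 2: x=-3/4 → posterior Normal(1/18, 8/9)
obs 3: x=-2 → posterior Normal(-7/22, 8/11)
obs 4: x=-1 → posterior Normal(-11/26, 8/13)
obs 5: x=-1 → posterior Normal(-1/2, 8/15)
obs 6: x=5/2 → posterior Normal(-5/34, 8/17)
obs 7: x=-4 → posterior Normal(-21/38, 8/19)
obs 8: x=-5 → posterior Normal(-41/42, 8/21)
obs 9: x=-6 → posterior Normal(-65/46, 8/23)
obs 10: x=5 → posterior Normal(-9/10, 8/25)

mu_0=-9/10, tau_0^2=8/25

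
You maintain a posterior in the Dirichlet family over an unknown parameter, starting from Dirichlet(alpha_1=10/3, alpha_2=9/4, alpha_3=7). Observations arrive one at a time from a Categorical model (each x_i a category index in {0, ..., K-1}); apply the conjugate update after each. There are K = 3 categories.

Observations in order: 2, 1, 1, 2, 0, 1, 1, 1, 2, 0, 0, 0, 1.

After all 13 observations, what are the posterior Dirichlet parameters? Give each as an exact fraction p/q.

obs 1: x=2 → posterior Dirichlet(10/3, 9/4, 8)
obs 2: x=1 → posterior Dirichlet(10/3, 13/4, 8)
obs 3: x=1 → posterior Dirichlet(10/3, 17/4, 8)
obs 4: x=2 → posterior Dirichlet(10/3, 17/4, 9)
obs 5: x=0 → posterior Dirichlet(13/3, 17/4, 9)
obs 6: x=1 → posterior Dirichlet(13/3, 21/4, 9)
obs 7: x=1 → posterior Dirichlet(13/3, 25/4, 9)
obs 8: x=1 → posterior Dirichlet(13/3, 29/4, 9)
obs 9: x=2 → posterior Dirichlet(13/3, 29/4, 10)
obs 10: x=0 → posterior Dirichlet(16/3, 29/4, 10)
obs 11: x=0 → posterior Dirichlet(19/3, 29/4, 10)
obs 12: x=0 → posterior Dirichlet(22/3, 29/4, 10)
obs 13: x=1 → posterior Dirichlet(22/3, 33/4, 10)

alpha_1=22/3, alpha_2=33/4, alpha_3=10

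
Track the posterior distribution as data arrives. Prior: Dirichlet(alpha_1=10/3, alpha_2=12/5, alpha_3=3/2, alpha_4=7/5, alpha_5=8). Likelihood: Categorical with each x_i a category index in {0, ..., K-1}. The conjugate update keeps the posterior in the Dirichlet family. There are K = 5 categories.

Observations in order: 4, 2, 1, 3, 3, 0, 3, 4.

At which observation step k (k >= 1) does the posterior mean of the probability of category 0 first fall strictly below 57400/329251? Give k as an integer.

k = 3

obs 1: x=4 → posterior Dirichlet(10/3, 12/5, 3/2, 7/5, 9)
obs 2: x=2 → posterior Dirichlet(10/3, 12/5, 5/2, 7/5, 9)
obs 3: x=1 → posterior Dirichlet(10/3, 17/5, 5/2, 7/5, 9)
obs 4: x=3 → posterior Dirichlet(10/3, 17/5, 5/2, 12/5, 9)
obs 5: x=3 → posterior Dirichlet(10/3, 17/5, 5/2, 17/5, 9)
obs 6: x=0 → posterior Dirichlet(13/3, 17/5, 5/2, 17/5, 9)
obs 7: x=3 → posterior Dirichlet(13/3, 17/5, 5/2, 22/5, 9)
obs 8: x=4 → posterior Dirichlet(13/3, 17/5, 5/2, 22/5, 10)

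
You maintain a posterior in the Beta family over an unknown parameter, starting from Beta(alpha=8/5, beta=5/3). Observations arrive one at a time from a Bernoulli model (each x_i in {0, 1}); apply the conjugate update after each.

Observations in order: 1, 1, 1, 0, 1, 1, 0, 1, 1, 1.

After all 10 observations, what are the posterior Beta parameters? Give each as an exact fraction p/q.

alpha=48/5, beta=11/3

obs 1: x=1 → posterior Beta(13/5, 5/3)
obs 2: x=1 → posterior Beta(18/5, 5/3)
obs 3: x=1 → posterior Beta(23/5, 5/3)
obs 4: x=0 → posterior Beta(23/5, 8/3)
obs 5: x=1 → posterior Beta(28/5, 8/3)
obs 6: x=1 → posterior Beta(33/5, 8/3)
obs 7: x=0 → posterior Beta(33/5, 11/3)
obs 8: x=1 → posterior Beta(38/5, 11/3)
obs 9: x=1 → posterior Beta(43/5, 11/3)
obs 10: x=1 → posterior Beta(48/5, 11/3)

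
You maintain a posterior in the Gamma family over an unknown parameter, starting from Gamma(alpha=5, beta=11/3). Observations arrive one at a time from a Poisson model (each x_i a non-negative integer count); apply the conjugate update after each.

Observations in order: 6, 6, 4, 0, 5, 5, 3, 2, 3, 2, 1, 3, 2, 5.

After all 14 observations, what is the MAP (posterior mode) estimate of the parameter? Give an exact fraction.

153/53

obs 1: x=6 → posterior Gamma(11, 14/3)
obs 2: x=6 → posterior Gamma(17, 17/3)
obs 3: x=4 → posterior Gamma(21, 20/3)
obs 4: x=0 → posterior Gamma(21, 23/3)
obs 5: x=5 → posterior Gamma(26, 26/3)
obs 6: x=5 → posterior Gamma(31, 29/3)
obs 7: x=3 → posterior Gamma(34, 32/3)
obs 8: x=2 → posterior Gamma(36, 35/3)
obs 9: x=3 → posterior Gamma(39, 38/3)
obs 10: x=2 → posterior Gamma(41, 41/3)
obs 11: x=1 → posterior Gamma(42, 44/3)
obs 12: x=3 → posterior Gamma(45, 47/3)
obs 13: x=2 → posterior Gamma(47, 50/3)
obs 14: x=5 → posterior Gamma(52, 53/3)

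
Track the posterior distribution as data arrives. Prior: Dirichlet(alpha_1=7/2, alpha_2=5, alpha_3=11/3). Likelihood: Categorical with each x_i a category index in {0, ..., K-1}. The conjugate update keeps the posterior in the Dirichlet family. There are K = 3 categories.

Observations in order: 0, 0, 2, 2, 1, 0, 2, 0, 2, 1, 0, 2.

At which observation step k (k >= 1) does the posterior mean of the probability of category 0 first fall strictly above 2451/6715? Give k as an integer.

k = 2

obs 1: x=0 → posterior Dirichlet(9/2, 5, 11/3)
obs 2: x=0 → posterior Dirichlet(11/2, 5, 11/3)
obs 3: x=2 → posterior Dirichlet(11/2, 5, 14/3)
obs 4: x=2 → posterior Dirichlet(11/2, 5, 17/3)
obs 5: x=1 → posterior Dirichlet(11/2, 6, 17/3)
obs 6: x=0 → posterior Dirichlet(13/2, 6, 17/3)
obs 7: x=2 → posterior Dirichlet(13/2, 6, 20/3)
obs 8: x=0 → posterior Dirichlet(15/2, 6, 20/3)
obs 9: x=2 → posterior Dirichlet(15/2, 6, 23/3)
obs 10: x=1 → posterior Dirichlet(15/2, 7, 23/3)
obs 11: x=0 → posterior Dirichlet(17/2, 7, 23/3)
obs 12: x=2 → posterior Dirichlet(17/2, 7, 26/3)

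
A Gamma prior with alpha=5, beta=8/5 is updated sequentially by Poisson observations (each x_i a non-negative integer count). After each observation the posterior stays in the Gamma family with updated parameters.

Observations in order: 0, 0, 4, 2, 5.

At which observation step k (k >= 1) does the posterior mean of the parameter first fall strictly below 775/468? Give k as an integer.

k = 2

obs 1: x=0 → posterior Gamma(5, 13/5)
obs 2: x=0 → posterior Gamma(5, 18/5)
obs 3: x=4 → posterior Gamma(9, 23/5)
obs 4: x=2 → posterior Gamma(11, 28/5)
obs 5: x=5 → posterior Gamma(16, 33/5)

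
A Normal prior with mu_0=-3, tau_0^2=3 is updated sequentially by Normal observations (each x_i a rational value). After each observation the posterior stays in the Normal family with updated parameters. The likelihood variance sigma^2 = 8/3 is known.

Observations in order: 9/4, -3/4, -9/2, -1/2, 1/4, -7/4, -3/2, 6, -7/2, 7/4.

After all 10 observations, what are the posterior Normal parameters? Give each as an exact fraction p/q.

mu_0=-177/392, tau_0^2=12/49

obs 1: x=9/4 → posterior Normal(-15/68, 24/17)
obs 2: x=-3/4 → posterior Normal(-21/52, 12/13)
obs 3: x=-9/2 → posterior Normal(-51/35, 24/35)
obs 4: x=-1/2 → posterior Normal(-111/88, 6/11)
obs 5: x=1/4 → posterior Normal(-213/212, 24/53)
obs 6: x=-7/4 → posterior Normal(-69/62, 12/31)
obs 7: x=-3/2 → posterior Normal(-165/142, 24/71)
obs 8: x=6 → posterior Normal(-57/160, 3/10)
obs 9: x=-7/2 → posterior Normal(-60/89, 24/89)
obs 10: x=7/4 → posterior Normal(-177/392, 12/49)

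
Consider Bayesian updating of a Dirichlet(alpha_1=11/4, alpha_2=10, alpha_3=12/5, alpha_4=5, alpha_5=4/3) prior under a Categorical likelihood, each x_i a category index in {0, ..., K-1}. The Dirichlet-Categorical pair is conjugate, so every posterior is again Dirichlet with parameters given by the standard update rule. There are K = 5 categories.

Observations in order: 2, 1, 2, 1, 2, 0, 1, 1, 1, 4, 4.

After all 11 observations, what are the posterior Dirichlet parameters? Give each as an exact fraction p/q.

alpha_1=15/4, alpha_2=15, alpha_3=27/5, alpha_4=5, alpha_5=10/3

obs 1: x=2 → posterior Dirichlet(11/4, 10, 17/5, 5, 4/3)
obs 2: x=1 → posterior Dirichlet(11/4, 11, 17/5, 5, 4/3)
obs 3: x=2 → posterior Dirichlet(11/4, 11, 22/5, 5, 4/3)
obs 4: x=1 → posterior Dirichlet(11/4, 12, 22/5, 5, 4/3)
obs 5: x=2 → posterior Dirichlet(11/4, 12, 27/5, 5, 4/3)
obs 6: x=0 → posterior Dirichlet(15/4, 12, 27/5, 5, 4/3)
obs 7: x=1 → posterior Dirichlet(15/4, 13, 27/5, 5, 4/3)
obs 8: x=1 → posterior Dirichlet(15/4, 14, 27/5, 5, 4/3)
obs 9: x=1 → posterior Dirichlet(15/4, 15, 27/5, 5, 4/3)
obs 10: x=4 → posterior Dirichlet(15/4, 15, 27/5, 5, 7/3)
obs 11: x=4 → posterior Dirichlet(15/4, 15, 27/5, 5, 10/3)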